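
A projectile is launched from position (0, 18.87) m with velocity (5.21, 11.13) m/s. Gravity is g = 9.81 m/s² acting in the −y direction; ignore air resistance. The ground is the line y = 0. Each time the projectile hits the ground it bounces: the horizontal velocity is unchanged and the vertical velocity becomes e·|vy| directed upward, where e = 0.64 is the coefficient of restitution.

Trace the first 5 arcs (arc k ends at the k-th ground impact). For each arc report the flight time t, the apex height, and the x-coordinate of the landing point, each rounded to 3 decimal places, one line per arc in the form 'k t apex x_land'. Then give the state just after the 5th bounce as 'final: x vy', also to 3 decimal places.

Arc 1: start y=18.870, vy=11.130 → t=3.400, apex=25.184, x_land=17.716, impact vy=-22.229
  bounce: vy ← 0.64·22.229 = 14.226
Arc 2: start y=0.000, vy=14.226 → t=2.900, apex=10.315, x_land=32.827, impact vy=-14.226
  bounce: vy ← 0.64·14.226 = 9.105
Arc 3: start y=0.000, vy=9.105 → t=1.856, apex=4.225, x_land=42.498, impact vy=-9.105
  bounce: vy ← 0.64·9.105 = 5.827
Arc 4: start y=0.000, vy=5.827 → t=1.188, apex=1.731, x_land=48.688, impact vy=-5.827
  bounce: vy ← 0.64·5.827 = 3.729
Arc 5: start y=0.000, vy=3.729 → t=0.760, apex=0.709, x_land=52.649, impact vy=-3.729
  bounce: vy ← 0.64·3.729 = 2.387

1 3.400 25.184 17.716
2 2.900 10.315 32.827
3 1.856 4.225 42.498
4 1.188 1.731 48.688
5 0.760 0.709 52.649
final: 52.649 2.387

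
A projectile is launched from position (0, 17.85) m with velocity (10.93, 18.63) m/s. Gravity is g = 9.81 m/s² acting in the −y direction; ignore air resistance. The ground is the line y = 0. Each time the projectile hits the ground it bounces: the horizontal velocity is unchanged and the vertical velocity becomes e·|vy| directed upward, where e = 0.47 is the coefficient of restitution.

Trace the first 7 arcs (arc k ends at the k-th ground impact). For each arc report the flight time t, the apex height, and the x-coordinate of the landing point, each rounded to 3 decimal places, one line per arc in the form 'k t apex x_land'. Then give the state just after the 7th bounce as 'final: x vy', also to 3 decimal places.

1 4.591 35.540 50.178
2 2.530 7.851 77.834
3 1.189 1.734 90.832
4 0.559 0.383 96.941
5 0.263 0.085 99.813
6 0.123 0.019 101.162
7 0.058 0.004 101.796
final: 101.796 0.134

Arc 1: start y=17.850, vy=18.630 → t=4.591, apex=35.540, x_land=50.178, impact vy=-26.406
  bounce: vy ← 0.47·26.406 = 12.411
Arc 2: start y=0.000, vy=12.411 → t=2.530, apex=7.851, x_land=77.834, impact vy=-12.411
  bounce: vy ← 0.47·12.411 = 5.833
Arc 3: start y=0.000, vy=5.833 → t=1.189, apex=1.734, x_land=90.832, impact vy=-5.833
  bounce: vy ← 0.47·5.833 = 2.742
Arc 4: start y=0.000, vy=2.742 → t=0.559, apex=0.383, x_land=96.941, impact vy=-2.742
  bounce: vy ← 0.47·2.742 = 1.289
Arc 5: start y=0.000, vy=1.289 → t=0.263, apex=0.085, x_land=99.813, impact vy=-1.289
  bounce: vy ← 0.47·1.289 = 0.606
Arc 6: start y=0.000, vy=0.606 → t=0.123, apex=0.019, x_land=101.162, impact vy=-0.606
  bounce: vy ← 0.47·0.606 = 0.285
Arc 7: start y=0.000, vy=0.285 → t=0.058, apex=0.004, x_land=101.796, impact vy=-0.285
  bounce: vy ← 0.47·0.285 = 0.134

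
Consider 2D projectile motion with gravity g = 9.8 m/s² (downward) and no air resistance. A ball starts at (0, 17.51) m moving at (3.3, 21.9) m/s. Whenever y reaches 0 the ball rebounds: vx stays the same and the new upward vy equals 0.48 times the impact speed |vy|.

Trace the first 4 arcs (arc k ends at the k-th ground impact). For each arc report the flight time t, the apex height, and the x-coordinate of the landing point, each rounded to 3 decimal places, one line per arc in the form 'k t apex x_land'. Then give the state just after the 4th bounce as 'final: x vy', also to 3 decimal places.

1 5.162 41.980 17.034
2 2.810 9.672 26.306
3 1.349 2.228 30.757
4 0.647 0.513 32.894
final: 32.894 1.523

Arc 1: start y=17.510, vy=21.900 → t=5.162, apex=41.980, x_land=17.034, impact vy=-28.685
  bounce: vy ← 0.48·28.685 = 13.769
Arc 2: start y=0.000, vy=13.769 → t=2.810, apex=9.672, x_land=26.306, impact vy=-13.769
  bounce: vy ← 0.48·13.769 = 6.609
Arc 3: start y=0.000, vy=6.609 → t=1.349, apex=2.228, x_land=30.757, impact vy=-6.609
  bounce: vy ← 0.48·6.609 = 3.172
Arc 4: start y=0.000, vy=3.172 → t=0.647, apex=0.513, x_land=32.894, impact vy=-3.172
  bounce: vy ← 0.48·3.172 = 1.523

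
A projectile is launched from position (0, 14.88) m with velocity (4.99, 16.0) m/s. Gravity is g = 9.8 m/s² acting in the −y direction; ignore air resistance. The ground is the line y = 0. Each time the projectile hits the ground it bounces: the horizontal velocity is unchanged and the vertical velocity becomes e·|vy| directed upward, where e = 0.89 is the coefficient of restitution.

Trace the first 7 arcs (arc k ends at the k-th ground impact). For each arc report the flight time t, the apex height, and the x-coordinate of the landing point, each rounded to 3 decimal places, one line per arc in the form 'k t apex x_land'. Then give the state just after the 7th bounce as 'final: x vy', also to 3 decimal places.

Arc 1: start y=14.880, vy=16.000 → t=4.021, apex=27.941, x_land=20.063, impact vy=-23.402
  bounce: vy ← 0.89·23.402 = 20.828
Arc 2: start y=0.000, vy=20.828 → t=4.251, apex=22.132, x_land=41.273, impact vy=-20.828
  bounce: vy ← 0.89·20.828 = 18.537
Arc 3: start y=0.000, vy=18.537 → t=3.783, apex=17.531, x_land=60.150, impact vy=-18.537
  bounce: vy ← 0.89·18.537 = 16.498
Arc 4: start y=0.000, vy=16.498 → t=3.367, apex=13.886, x_land=76.951, impact vy=-16.498
  bounce: vy ← 0.89·16.498 = 14.683
Arc 5: start y=0.000, vy=14.683 → t=2.997, apex=10.999, x_land=91.903, impact vy=-14.683
  bounce: vy ← 0.89·14.683 = 13.068
Arc 6: start y=0.000, vy=13.068 → t=2.667, apex=8.713, x_land=105.211, impact vy=-13.068
  bounce: vy ← 0.89·13.068 = 11.630
Arc 7: start y=0.000, vy=11.630 → t=2.374, apex=6.901, x_land=117.055, impact vy=-11.630
  bounce: vy ← 0.89·11.630 = 10.351

1 4.021 27.941 20.063
2 4.251 22.132 41.273
3 3.783 17.531 60.150
4 3.367 13.886 76.951
5 2.997 10.999 91.903
6 2.667 8.713 105.211
7 2.374 6.901 117.055
final: 117.055 10.351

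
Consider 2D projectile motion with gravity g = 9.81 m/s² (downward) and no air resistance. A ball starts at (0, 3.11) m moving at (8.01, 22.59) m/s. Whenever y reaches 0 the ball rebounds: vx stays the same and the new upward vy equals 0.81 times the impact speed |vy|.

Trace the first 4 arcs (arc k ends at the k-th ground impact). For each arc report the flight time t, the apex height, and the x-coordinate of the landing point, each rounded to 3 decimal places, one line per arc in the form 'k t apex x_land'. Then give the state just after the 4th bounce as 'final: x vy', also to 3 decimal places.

Arc 1: start y=3.110, vy=22.590 → t=4.739, apex=29.120, x_land=37.962, impact vy=-23.902
  bounce: vy ← 0.81·23.902 = 19.361
Arc 2: start y=0.000, vy=19.361 → t=3.947, apex=19.105, x_land=69.579, impact vy=-19.361
  bounce: vy ← 0.81·19.361 = 15.682
Arc 3: start y=0.000, vy=15.682 → t=3.197, apex=12.535, x_land=95.188, impact vy=-15.682
  bounce: vy ← 0.81·15.682 = 12.703
Arc 4: start y=0.000, vy=12.703 → t=2.590, apex=8.224, x_land=115.932, impact vy=-12.703
  bounce: vy ← 0.81·12.703 = 10.289

1 4.739 29.120 37.962
2 3.947 19.105 69.579
3 3.197 12.535 95.188
4 2.590 8.224 115.932
final: 115.932 10.289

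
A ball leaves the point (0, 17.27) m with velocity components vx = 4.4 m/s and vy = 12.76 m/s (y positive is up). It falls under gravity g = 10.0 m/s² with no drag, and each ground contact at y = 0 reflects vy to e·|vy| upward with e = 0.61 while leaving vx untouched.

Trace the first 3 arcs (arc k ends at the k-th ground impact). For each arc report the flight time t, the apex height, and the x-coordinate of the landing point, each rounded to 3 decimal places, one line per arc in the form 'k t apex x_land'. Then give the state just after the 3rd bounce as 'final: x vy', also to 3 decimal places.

Arc 1: start y=17.270, vy=12.760 → t=3.530, apex=25.411, x_land=15.534, impact vy=-22.544
  bounce: vy ← 0.61·22.544 = 13.752
Arc 2: start y=0.000, vy=13.752 → t=2.750, apex=9.455, x_land=27.635, impact vy=-13.752
  bounce: vy ← 0.61·13.752 = 8.389
Arc 3: start y=0.000, vy=8.389 → t=1.678, apex=3.518, x_land=35.017, impact vy=-8.389
  bounce: vy ← 0.61·8.389 = 5.117

1 3.530 25.411 15.534
2 2.750 9.455 27.635
3 1.678 3.518 35.017
final: 35.017 5.117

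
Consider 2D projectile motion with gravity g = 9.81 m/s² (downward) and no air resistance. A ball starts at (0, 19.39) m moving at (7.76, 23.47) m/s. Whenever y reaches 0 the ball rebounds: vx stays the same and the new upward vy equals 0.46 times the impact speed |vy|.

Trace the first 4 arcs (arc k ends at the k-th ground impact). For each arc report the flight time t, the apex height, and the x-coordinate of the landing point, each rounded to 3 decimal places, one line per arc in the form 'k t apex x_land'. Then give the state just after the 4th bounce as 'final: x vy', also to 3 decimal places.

1 5.503 47.465 42.705
2 2.862 10.044 64.914
3 1.316 2.125 75.130
4 0.606 0.450 79.829
final: 79.829 1.366

Arc 1: start y=19.390, vy=23.470 → t=5.503, apex=47.465, x_land=42.705, impact vy=-30.517
  bounce: vy ← 0.46·30.517 = 14.038
Arc 2: start y=0.000, vy=14.038 → t=2.862, apex=10.044, x_land=64.914, impact vy=-14.038
  bounce: vy ← 0.46·14.038 = 6.457
Arc 3: start y=0.000, vy=6.457 → t=1.316, apex=2.125, x_land=75.130, impact vy=-6.457
  bounce: vy ← 0.46·6.457 = 2.970
Arc 4: start y=0.000, vy=2.970 → t=0.606, apex=0.450, x_land=79.829, impact vy=-2.970
  bounce: vy ← 0.46·2.970 = 1.366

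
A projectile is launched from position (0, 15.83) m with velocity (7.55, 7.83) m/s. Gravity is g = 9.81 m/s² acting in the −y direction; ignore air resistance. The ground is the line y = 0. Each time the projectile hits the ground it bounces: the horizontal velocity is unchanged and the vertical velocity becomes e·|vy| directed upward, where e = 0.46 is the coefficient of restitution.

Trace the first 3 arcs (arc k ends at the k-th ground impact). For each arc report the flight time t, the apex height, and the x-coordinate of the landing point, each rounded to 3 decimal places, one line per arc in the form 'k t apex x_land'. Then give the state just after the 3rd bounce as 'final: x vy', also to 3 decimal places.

1 2.764 18.955 20.868
2 1.809 4.011 34.522
3 0.832 0.849 40.804
final: 40.804 1.877

Arc 1: start y=15.830, vy=7.830 → t=2.764, apex=18.955, x_land=20.868, impact vy=-19.285
  bounce: vy ← 0.46·19.285 = 8.871
Arc 2: start y=0.000, vy=8.871 → t=1.809, apex=4.011, x_land=34.522, impact vy=-8.871
  bounce: vy ← 0.46·8.871 = 4.081
Arc 3: start y=0.000, vy=4.081 → t=0.832, apex=0.849, x_land=40.804, impact vy=-4.081
  bounce: vy ← 0.46·4.081 = 1.877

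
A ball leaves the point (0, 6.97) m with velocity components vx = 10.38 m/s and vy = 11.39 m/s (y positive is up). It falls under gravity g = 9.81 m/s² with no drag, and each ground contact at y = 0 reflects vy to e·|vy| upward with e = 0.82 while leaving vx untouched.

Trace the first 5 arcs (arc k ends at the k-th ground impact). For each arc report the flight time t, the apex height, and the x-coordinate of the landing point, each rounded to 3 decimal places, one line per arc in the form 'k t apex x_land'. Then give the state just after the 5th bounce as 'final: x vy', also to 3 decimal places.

Arc 1: start y=6.970, vy=11.390 → t=2.825, apex=13.582, x_land=29.325, impact vy=-16.324
  bounce: vy ← 0.82·16.324 = 13.386
Arc 2: start y=0.000, vy=13.386 → t=2.729, apex=9.133, x_land=57.652, impact vy=-13.386
  bounce: vy ← 0.82·13.386 = 10.976
Arc 3: start y=0.000, vy=10.976 → t=2.238, apex=6.141, x_land=80.881, impact vy=-10.976
  bounce: vy ← 0.82·10.976 = 9.001
Arc 4: start y=0.000, vy=9.001 → t=1.835, apex=4.129, x_land=99.928, impact vy=-9.001
  bounce: vy ← 0.82·9.001 = 7.381
Arc 5: start y=0.000, vy=7.381 → t=1.505, apex=2.776, x_land=115.547, impact vy=-7.381
  bounce: vy ← 0.82·7.381 = 6.052

1 2.825 13.582 29.325
2 2.729 9.133 57.652
3 2.238 6.141 80.881
4 1.835 4.129 99.928
5 1.505 2.776 115.547
final: 115.547 6.052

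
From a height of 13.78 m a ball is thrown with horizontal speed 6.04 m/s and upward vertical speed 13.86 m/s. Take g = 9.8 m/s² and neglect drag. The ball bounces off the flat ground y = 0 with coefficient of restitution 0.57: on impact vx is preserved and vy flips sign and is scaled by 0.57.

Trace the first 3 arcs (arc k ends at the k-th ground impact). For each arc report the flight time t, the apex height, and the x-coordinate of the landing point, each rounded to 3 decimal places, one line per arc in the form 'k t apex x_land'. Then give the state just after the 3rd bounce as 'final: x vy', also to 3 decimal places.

1 3.608 23.581 21.792
2 2.501 7.661 36.898
3 1.425 2.489 45.507
final: 45.507 3.981

Arc 1: start y=13.780, vy=13.860 → t=3.608, apex=23.581, x_land=21.792, impact vy=-21.499
  bounce: vy ← 0.57·21.499 = 12.254
Arc 2: start y=0.000, vy=12.254 → t=2.501, apex=7.661, x_land=36.898, impact vy=-12.254
  bounce: vy ← 0.57·12.254 = 6.985
Arc 3: start y=0.000, vy=6.985 → t=1.425, apex=2.489, x_land=45.507, impact vy=-6.985
  bounce: vy ← 0.57·6.985 = 3.981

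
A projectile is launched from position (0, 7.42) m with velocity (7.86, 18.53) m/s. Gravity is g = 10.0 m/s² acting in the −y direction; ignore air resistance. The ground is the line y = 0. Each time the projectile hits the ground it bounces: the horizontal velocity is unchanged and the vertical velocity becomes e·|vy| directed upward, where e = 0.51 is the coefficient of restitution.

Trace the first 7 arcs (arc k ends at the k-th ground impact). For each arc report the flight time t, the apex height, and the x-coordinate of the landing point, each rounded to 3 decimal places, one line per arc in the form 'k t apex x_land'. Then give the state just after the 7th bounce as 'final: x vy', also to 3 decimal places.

1 4.071 24.588 31.995
2 2.262 6.395 49.773
3 1.154 1.663 58.840
4 0.588 0.433 63.465
5 0.300 0.113 65.823
6 0.153 0.029 67.026
7 0.078 0.008 67.639
final: 67.639 0.199

Arc 1: start y=7.420, vy=18.530 → t=4.071, apex=24.588, x_land=31.995, impact vy=-22.176
  bounce: vy ← 0.51·22.176 = 11.310
Arc 2: start y=0.000, vy=11.310 → t=2.262, apex=6.395, x_land=49.773, impact vy=-11.310
  bounce: vy ← 0.51·11.310 = 5.768
Arc 3: start y=0.000, vy=5.768 → t=1.154, apex=1.663, x_land=58.840, impact vy=-5.768
  bounce: vy ← 0.51·5.768 = 2.942
Arc 4: start y=0.000, vy=2.942 → t=0.588, apex=0.433, x_land=63.465, impact vy=-2.942
  bounce: vy ← 0.51·2.942 = 1.500
Arc 5: start y=0.000, vy=1.500 → t=0.300, apex=0.113, x_land=65.823, impact vy=-1.500
  bounce: vy ← 0.51·1.500 = 0.765
Arc 6: start y=0.000, vy=0.765 → t=0.153, apex=0.029, x_land=67.026, impact vy=-0.765
  bounce: vy ← 0.51·0.765 = 0.390
Arc 7: start y=0.000, vy=0.390 → t=0.078, apex=0.008, x_land=67.639, impact vy=-0.390
  bounce: vy ← 0.51·0.390 = 0.199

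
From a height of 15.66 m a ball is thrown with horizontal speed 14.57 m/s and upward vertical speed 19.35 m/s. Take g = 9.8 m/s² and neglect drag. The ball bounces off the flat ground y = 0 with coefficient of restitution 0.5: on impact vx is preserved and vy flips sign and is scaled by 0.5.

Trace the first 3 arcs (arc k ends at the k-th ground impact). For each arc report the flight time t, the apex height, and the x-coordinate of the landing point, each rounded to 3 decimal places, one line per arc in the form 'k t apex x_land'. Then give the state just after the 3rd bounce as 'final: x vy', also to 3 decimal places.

Arc 1: start y=15.660, vy=19.350 → t=4.638, apex=34.763, x_land=67.576, impact vy=-26.103
  bounce: vy ← 0.5·26.103 = 13.051
Arc 2: start y=0.000, vy=13.051 → t=2.664, apex=8.691, x_land=106.384, impact vy=-13.051
  bounce: vy ← 0.5·13.051 = 6.526
Arc 3: start y=0.000, vy=6.526 → t=1.332, apex=2.173, x_land=125.788, impact vy=-6.526
  bounce: vy ← 0.5·6.526 = 3.263

1 4.638 34.763 67.576
2 2.664 8.691 106.384
3 1.332 2.173 125.788
final: 125.788 3.263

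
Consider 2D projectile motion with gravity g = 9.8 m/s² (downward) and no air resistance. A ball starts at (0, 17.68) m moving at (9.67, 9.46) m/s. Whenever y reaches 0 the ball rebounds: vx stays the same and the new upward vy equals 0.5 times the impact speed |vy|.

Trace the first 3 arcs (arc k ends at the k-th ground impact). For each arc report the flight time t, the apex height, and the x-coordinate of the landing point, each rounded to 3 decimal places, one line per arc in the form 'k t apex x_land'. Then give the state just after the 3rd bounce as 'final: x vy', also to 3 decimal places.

Arc 1: start y=17.680, vy=9.460 → t=3.096, apex=22.246, x_land=29.939, impact vy=-20.881
  bounce: vy ← 0.5·20.881 = 10.441
Arc 2: start y=0.000, vy=10.441 → t=2.131, apex=5.561, x_land=50.543, impact vy=-10.441
  bounce: vy ← 0.5·10.441 = 5.220
Arc 3: start y=0.000, vy=5.220 → t=1.065, apex=1.390, x_land=60.845, impact vy=-5.220
  bounce: vy ← 0.5·5.220 = 2.610

1 3.096 22.246 29.939
2 2.131 5.561 50.543
3 1.065 1.390 60.845
final: 60.845 2.610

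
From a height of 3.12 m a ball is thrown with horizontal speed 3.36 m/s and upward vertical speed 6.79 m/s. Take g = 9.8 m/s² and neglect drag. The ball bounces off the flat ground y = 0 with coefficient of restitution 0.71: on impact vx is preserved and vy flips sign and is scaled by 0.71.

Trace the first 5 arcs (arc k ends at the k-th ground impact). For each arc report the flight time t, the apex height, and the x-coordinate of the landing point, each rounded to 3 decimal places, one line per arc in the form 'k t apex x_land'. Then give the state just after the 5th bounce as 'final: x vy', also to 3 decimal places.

Arc 1: start y=3.120, vy=6.790 → t=1.750, apex=5.472, x_land=5.879, impact vy=-10.356
  bounce: vy ← 0.71·10.356 = 7.353
Arc 2: start y=0.000, vy=7.353 → t=1.501, apex=2.759, x_land=10.921, impact vy=-7.353
  bounce: vy ← 0.71·7.353 = 5.221
Arc 3: start y=0.000, vy=5.221 → t=1.065, apex=1.391, x_land=14.501, impact vy=-5.221
  bounce: vy ← 0.71·5.221 = 3.707
Arc 4: start y=0.000, vy=3.707 → t=0.756, apex=0.701, x_land=17.043, impact vy=-3.707
  bounce: vy ← 0.71·3.707 = 2.632
Arc 5: start y=0.000, vy=2.632 → t=0.537, apex=0.353, x_land=18.847, impact vy=-2.632
  bounce: vy ← 0.71·2.632 = 1.869

1 1.750 5.472 5.879
2 1.501 2.759 10.921
3 1.065 1.391 14.501
4 0.756 0.701 17.043
5 0.537 0.353 18.847
final: 18.847 1.869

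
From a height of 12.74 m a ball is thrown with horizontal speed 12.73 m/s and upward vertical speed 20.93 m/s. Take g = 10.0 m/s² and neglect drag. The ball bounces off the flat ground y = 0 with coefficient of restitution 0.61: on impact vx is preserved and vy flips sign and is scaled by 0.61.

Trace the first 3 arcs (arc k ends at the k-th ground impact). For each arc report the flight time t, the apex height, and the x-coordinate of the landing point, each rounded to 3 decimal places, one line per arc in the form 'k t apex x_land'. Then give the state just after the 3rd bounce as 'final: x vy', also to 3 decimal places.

Arc 1: start y=12.740, vy=20.930 → t=4.725, apex=34.643, x_land=60.152, impact vy=-26.322
  bounce: vy ← 0.61·26.322 = 16.057
Arc 2: start y=0.000, vy=16.057 → t=3.211, apex=12.891, x_land=101.032, impact vy=-16.057
  bounce: vy ← 0.61·16.057 = 9.795
Arc 3: start y=0.000, vy=9.795 → t=1.959, apex=4.797, x_land=125.969, impact vy=-9.795
  bounce: vy ← 0.61·9.795 = 5.975

1 4.725 34.643 60.152
2 3.211 12.891 101.032
3 1.959 4.797 125.969
final: 125.969 5.975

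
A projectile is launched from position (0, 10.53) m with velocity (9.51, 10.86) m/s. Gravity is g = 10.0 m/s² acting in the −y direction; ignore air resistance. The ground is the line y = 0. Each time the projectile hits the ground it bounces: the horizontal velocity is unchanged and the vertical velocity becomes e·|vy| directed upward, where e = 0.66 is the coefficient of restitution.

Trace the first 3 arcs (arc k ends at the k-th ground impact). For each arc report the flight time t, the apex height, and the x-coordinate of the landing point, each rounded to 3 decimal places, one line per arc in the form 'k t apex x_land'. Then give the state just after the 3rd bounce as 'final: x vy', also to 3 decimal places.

1 2.899 16.427 27.565
2 2.393 7.156 50.319
3 1.579 3.117 65.336
final: 65.336 5.211

Arc 1: start y=10.530, vy=10.860 → t=2.899, apex=16.427, x_land=27.565, impact vy=-18.126
  bounce: vy ← 0.66·18.126 = 11.963
Arc 2: start y=0.000, vy=11.963 → t=2.393, apex=7.156, x_land=50.319, impact vy=-11.963
  bounce: vy ← 0.66·11.963 = 7.896
Arc 3: start y=0.000, vy=7.896 → t=1.579, apex=3.117, x_land=65.336, impact vy=-7.896
  bounce: vy ← 0.66·7.896 = 5.211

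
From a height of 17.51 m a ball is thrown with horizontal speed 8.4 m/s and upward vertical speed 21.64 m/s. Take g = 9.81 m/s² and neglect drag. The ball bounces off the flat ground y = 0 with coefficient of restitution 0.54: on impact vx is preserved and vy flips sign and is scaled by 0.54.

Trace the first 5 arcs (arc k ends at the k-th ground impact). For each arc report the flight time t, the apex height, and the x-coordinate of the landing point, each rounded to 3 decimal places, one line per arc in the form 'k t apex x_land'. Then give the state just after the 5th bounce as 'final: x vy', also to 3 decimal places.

Arc 1: start y=17.510, vy=21.640 → t=5.110, apex=41.378, x_land=42.927, impact vy=-28.493
  bounce: vy ← 0.54·28.493 = 15.386
Arc 2: start y=0.000, vy=15.386 → t=3.137, apex=12.066, x_land=69.276, impact vy=-15.386
  bounce: vy ← 0.54·15.386 = 8.308
Arc 3: start y=0.000, vy=8.308 → t=1.694, apex=3.518, x_land=83.505, impact vy=-8.308
  bounce: vy ← 0.54·8.308 = 4.487
Arc 4: start y=0.000, vy=4.487 → t=0.915, apex=1.026, x_land=91.188, impact vy=-4.487
  bounce: vy ← 0.54·4.487 = 2.423
Arc 5: start y=0.000, vy=2.423 → t=0.494, apex=0.299, x_land=95.337, impact vy=-2.423
  bounce: vy ← 0.54·2.423 = 1.308

1 5.110 41.378 42.927
2 3.137 12.066 69.276
3 1.694 3.518 83.505
4 0.915 1.026 91.188
5 0.494 0.299 95.337
final: 95.337 1.308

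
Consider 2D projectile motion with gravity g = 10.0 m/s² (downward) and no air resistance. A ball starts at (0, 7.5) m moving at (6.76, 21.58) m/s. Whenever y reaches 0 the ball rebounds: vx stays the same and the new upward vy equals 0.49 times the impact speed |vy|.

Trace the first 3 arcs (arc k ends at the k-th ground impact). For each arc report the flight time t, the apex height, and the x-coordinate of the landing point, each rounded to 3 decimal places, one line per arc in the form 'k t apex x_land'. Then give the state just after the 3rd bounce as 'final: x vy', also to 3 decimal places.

Arc 1: start y=7.500, vy=21.580 → t=4.639, apex=30.785, x_land=31.362, impact vy=-24.813
  bounce: vy ← 0.49·24.813 = 12.158
Arc 2: start y=0.000, vy=12.158 → t=2.432, apex=7.391, x_land=47.800, impact vy=-12.158
  bounce: vy ← 0.49·12.158 = 5.958
Arc 3: start y=0.000, vy=5.958 → t=1.192, apex=1.775, x_land=55.855, impact vy=-5.958
  bounce: vy ← 0.49·5.958 = 2.919

1 4.639 30.785 31.362
2 2.432 7.391 47.800
3 1.192 1.775 55.855
final: 55.855 2.919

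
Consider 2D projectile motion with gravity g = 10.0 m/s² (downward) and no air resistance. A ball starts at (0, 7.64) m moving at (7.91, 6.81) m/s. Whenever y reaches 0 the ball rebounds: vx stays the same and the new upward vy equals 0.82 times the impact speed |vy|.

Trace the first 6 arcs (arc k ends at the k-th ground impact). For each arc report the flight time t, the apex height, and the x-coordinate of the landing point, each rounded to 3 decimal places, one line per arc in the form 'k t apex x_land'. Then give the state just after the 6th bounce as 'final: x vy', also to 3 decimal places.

Arc 1: start y=7.640, vy=6.810 → t=2.092, apex=9.959, x_land=16.550, impact vy=-14.113
  bounce: vy ← 0.82·14.113 = 11.573
Arc 2: start y=0.000, vy=11.573 → t=2.315, apex=6.696, x_land=34.858, impact vy=-11.573
  bounce: vy ← 0.82·11.573 = 9.490
Arc 3: start y=0.000, vy=9.490 → t=1.898, apex=4.503, x_land=49.870, impact vy=-9.490
  bounce: vy ← 0.82·9.490 = 7.781
Arc 4: start y=0.000, vy=7.781 → t=1.556, apex=3.028, x_land=62.181, impact vy=-7.781
  bounce: vy ← 0.82·7.781 = 6.381
Arc 5: start y=0.000, vy=6.381 → t=1.276, apex=2.036, x_land=72.275, impact vy=-6.381
  bounce: vy ← 0.82·6.381 = 5.232
Arc 6: start y=0.000, vy=5.232 → t=1.046, apex=1.369, x_land=80.553, impact vy=-5.232
  bounce: vy ← 0.82·5.232 = 4.290

1 2.092 9.959 16.550
2 2.315 6.696 34.858
3 1.898 4.503 49.870
4 1.556 3.028 62.181
5 1.276 2.036 72.275
6 1.046 1.369 80.553
final: 80.553 4.290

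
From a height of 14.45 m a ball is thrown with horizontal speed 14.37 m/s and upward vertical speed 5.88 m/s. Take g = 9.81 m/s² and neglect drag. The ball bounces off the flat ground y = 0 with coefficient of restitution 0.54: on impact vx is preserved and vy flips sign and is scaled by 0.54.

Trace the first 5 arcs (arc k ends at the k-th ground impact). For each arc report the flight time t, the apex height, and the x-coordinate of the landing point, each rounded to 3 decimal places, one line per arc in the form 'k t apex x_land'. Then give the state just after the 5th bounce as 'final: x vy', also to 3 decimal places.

Arc 1: start y=14.450, vy=5.880 → t=2.417, apex=16.212, x_land=34.738, impact vy=-17.835
  bounce: vy ← 0.54·17.835 = 9.631
Arc 2: start y=0.000, vy=9.631 → t=1.963, apex=4.727, x_land=62.953, impact vy=-9.631
  bounce: vy ← 0.54·9.631 = 5.201
Arc 3: start y=0.000, vy=5.201 → t=1.060, apex=1.379, x_land=78.190, impact vy=-5.201
  bounce: vy ← 0.54·5.201 = 2.808
Arc 4: start y=0.000, vy=2.808 → t=0.573, apex=0.402, x_land=86.417, impact vy=-2.808
  bounce: vy ← 0.54·2.808 = 1.517
Arc 5: start y=0.000, vy=1.517 → t=0.309, apex=0.117, x_land=90.860, impact vy=-1.517
  bounce: vy ← 0.54·1.517 = 0.819

1 2.417 16.212 34.738
2 1.963 4.727 62.953
3 1.060 1.379 78.190
4 0.573 0.402 86.417
5 0.309 0.117 90.860
final: 90.860 0.819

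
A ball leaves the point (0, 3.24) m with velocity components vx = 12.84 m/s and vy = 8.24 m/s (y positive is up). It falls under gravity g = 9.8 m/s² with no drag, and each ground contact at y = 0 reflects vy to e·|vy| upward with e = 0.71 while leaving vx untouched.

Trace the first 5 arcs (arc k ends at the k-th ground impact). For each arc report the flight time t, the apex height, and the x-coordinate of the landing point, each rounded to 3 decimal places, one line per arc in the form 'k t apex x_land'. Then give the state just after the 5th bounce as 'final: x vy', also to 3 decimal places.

Arc 1: start y=3.240, vy=8.240 → t=2.011, apex=6.704, x_land=25.815, impact vy=-11.463
  bounce: vy ← 0.71·11.463 = 8.139
Arc 2: start y=0.000, vy=8.139 → t=1.661, apex=3.380, x_land=47.142, impact vy=-8.139
  bounce: vy ← 0.71·8.139 = 5.779
Arc 3: start y=0.000, vy=5.779 → t=1.179, apex=1.704, x_land=62.284, impact vy=-5.779
  bounce: vy ← 0.71·5.779 = 4.103
Arc 4: start y=0.000, vy=4.103 → t=0.837, apex=0.859, x_land=73.035, impact vy=-4.103
  bounce: vy ← 0.71·4.103 = 2.913
Arc 5: start y=0.000, vy=2.913 → t=0.594, apex=0.433, x_land=80.668, impact vy=-2.913
  bounce: vy ← 0.71·2.913 = 2.068

1 2.011 6.704 25.815
2 1.661 3.380 47.142
3 1.179 1.704 62.284
4 0.837 0.859 73.035
5 0.594 0.433 80.668
final: 80.668 2.068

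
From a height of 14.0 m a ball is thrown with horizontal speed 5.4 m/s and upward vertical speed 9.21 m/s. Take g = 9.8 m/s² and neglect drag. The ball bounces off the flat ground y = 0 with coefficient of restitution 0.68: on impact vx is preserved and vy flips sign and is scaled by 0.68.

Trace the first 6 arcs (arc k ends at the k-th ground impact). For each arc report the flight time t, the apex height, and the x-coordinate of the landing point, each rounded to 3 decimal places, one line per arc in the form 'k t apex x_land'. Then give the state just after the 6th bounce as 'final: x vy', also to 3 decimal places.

Arc 1: start y=14.000, vy=9.210 → t=2.874, apex=18.328, x_land=15.519, impact vy=-18.953
  bounce: vy ← 0.68·18.953 = 12.888
Arc 2: start y=0.000, vy=12.888 → t=2.630, apex=8.475, x_land=29.722, impact vy=-12.888
  bounce: vy ← 0.68·12.888 = 8.764
Arc 3: start y=0.000, vy=8.764 → t=1.789, apex=3.919, x_land=39.380, impact vy=-8.764
  bounce: vy ← 0.68·8.764 = 5.959
Arc 4: start y=0.000, vy=5.959 → t=1.216, apex=1.812, x_land=45.948, impact vy=-5.959
  bounce: vy ← 0.68·5.959 = 4.052
Arc 5: start y=0.000, vy=4.052 → t=0.827, apex=0.838, x_land=50.414, impact vy=-4.052
  bounce: vy ← 0.68·4.052 = 2.756
Arc 6: start y=0.000, vy=2.756 → t=0.562, apex=0.387, x_land=53.450, impact vy=-2.756
  bounce: vy ← 0.68·2.756 = 1.874

1 2.874 18.328 15.519
2 2.630 8.475 29.722
3 1.789 3.919 39.380
4 1.216 1.812 45.948
5 0.827 0.838 50.414
6 0.562 0.387 53.450
final: 53.450 1.874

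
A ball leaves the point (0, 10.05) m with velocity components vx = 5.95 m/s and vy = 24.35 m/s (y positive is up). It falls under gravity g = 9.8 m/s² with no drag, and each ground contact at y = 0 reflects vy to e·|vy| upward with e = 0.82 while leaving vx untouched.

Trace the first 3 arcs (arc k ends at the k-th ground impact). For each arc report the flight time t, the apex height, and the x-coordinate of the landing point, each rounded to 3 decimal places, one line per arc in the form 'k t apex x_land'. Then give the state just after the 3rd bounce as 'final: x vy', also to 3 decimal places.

1 5.353 40.301 31.848
2 4.703 27.098 59.833
3 3.857 18.221 82.780
final: 82.780 15.496

Arc 1: start y=10.050, vy=24.350 → t=5.353, apex=40.301, x_land=31.848, impact vy=-28.105
  bounce: vy ← 0.82·28.105 = 23.046
Arc 2: start y=0.000, vy=23.046 → t=4.703, apex=27.098, x_land=59.833, impact vy=-23.046
  bounce: vy ← 0.82·23.046 = 18.898
Arc 3: start y=0.000, vy=18.898 → t=3.857, apex=18.221, x_land=82.780, impact vy=-18.898
  bounce: vy ← 0.82·18.898 = 15.496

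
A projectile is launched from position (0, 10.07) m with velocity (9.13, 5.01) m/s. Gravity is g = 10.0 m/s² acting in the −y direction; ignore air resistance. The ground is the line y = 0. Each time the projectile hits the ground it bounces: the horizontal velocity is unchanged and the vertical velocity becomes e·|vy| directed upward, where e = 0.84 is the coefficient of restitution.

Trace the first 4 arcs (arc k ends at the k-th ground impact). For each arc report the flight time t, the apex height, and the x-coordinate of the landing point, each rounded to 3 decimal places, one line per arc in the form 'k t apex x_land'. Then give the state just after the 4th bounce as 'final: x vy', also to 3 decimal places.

Arc 1: start y=10.070, vy=5.010 → t=2.006, apex=11.325, x_land=18.315, impact vy=-15.050
  bounce: vy ← 0.84·15.050 = 12.642
Arc 2: start y=0.000, vy=12.642 → t=2.528, apex=7.991, x_land=41.399, impact vy=-12.642
  bounce: vy ← 0.84·12.642 = 10.619
Arc 3: start y=0.000, vy=10.619 → t=2.124, apex=5.638, x_land=60.790, impact vy=-10.619
  bounce: vy ← 0.84·10.619 = 8.920
Arc 4: start y=0.000, vy=8.920 → t=1.784, apex=3.978, x_land=77.078, impact vy=-8.920
  bounce: vy ← 0.84·8.920 = 7.493

1 2.006 11.325 18.315
2 2.528 7.991 41.399
3 2.124 5.638 60.790
4 1.784 3.978 77.078
final: 77.078 7.493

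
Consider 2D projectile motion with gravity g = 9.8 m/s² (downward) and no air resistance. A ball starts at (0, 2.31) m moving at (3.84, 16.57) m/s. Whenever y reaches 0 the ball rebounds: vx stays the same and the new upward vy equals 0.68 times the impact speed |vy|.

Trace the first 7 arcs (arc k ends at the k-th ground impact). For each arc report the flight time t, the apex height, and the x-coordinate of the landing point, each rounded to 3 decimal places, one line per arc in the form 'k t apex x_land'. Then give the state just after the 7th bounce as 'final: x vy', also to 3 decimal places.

Arc 1: start y=2.310, vy=16.570 → t=3.516, apex=16.318, x_land=13.500, impact vy=-17.884
  bounce: vy ← 0.68·17.884 = 12.161
Arc 2: start y=0.000, vy=12.161 → t=2.482, apex=7.546, x_land=23.031, impact vy=-12.161
  bounce: vy ← 0.68·12.161 = 8.270
Arc 3: start y=0.000, vy=8.270 → t=1.688, apex=3.489, x_land=29.511, impact vy=-8.270
  bounce: vy ← 0.68·8.270 = 5.623
Arc 4: start y=0.000, vy=5.623 → t=1.148, apex=1.613, x_land=33.918, impact vy=-5.623
  bounce: vy ← 0.68·5.623 = 3.824
Arc 5: start y=0.000, vy=3.824 → t=0.780, apex=0.746, x_land=36.915, impact vy=-3.824
  bounce: vy ← 0.68·3.824 = 2.600
Arc 6: start y=0.000, vy=2.600 → t=0.531, apex=0.345, x_land=38.953, impact vy=-2.600
  bounce: vy ← 0.68·2.600 = 1.768
Arc 7: start y=0.000, vy=1.768 → t=0.361, apex=0.160, x_land=40.338, impact vy=-1.768
  bounce: vy ← 0.68·1.768 = 1.202

1 3.516 16.318 13.500
2 2.482 7.546 23.031
3 1.688 3.489 29.511
4 1.148 1.613 33.918
5 0.780 0.746 36.915
6 0.531 0.345 38.953
7 0.361 0.160 40.338
final: 40.338 1.202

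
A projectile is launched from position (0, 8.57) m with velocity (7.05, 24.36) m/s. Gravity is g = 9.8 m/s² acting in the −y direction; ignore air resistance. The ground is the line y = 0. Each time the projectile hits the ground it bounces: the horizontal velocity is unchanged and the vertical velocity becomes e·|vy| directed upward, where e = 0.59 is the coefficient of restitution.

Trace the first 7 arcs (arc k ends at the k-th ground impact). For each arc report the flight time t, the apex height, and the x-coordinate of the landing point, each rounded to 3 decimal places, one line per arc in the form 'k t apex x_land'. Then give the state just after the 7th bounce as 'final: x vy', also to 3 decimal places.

Arc 1: start y=8.570, vy=24.360 → t=5.301, apex=38.846, x_land=37.374, impact vy=-27.593
  bounce: vy ← 0.59·27.593 = 16.280
Arc 2: start y=0.000, vy=16.280 → t=3.322, apex=13.522, x_land=60.798, impact vy=-16.280
  bounce: vy ← 0.59·16.280 = 9.605
Arc 3: start y=0.000, vy=9.605 → t=1.960, apex=4.707, x_land=74.617, impact vy=-9.605
  bounce: vy ← 0.59·9.605 = 5.667
Arc 4: start y=0.000, vy=5.667 → t=1.157, apex=1.639, x_land=82.771, impact vy=-5.667
  bounce: vy ← 0.59·5.667 = 3.344
Arc 5: start y=0.000, vy=3.344 → t=0.682, apex=0.570, x_land=87.582, impact vy=-3.344
  bounce: vy ← 0.59·3.344 = 1.973
Arc 6: start y=0.000, vy=1.973 → t=0.403, apex=0.199, x_land=90.420, impact vy=-1.973
  bounce: vy ← 0.59·1.973 = 1.164
Arc 7: start y=0.000, vy=1.164 → t=0.238, apex=0.069, x_land=92.094, impact vy=-1.164
  bounce: vy ← 0.59·1.164 = 0.687

1 5.301 38.846 37.374
2 3.322 13.522 60.798
3 1.960 4.707 74.617
4 1.157 1.639 82.771
5 0.682 0.570 87.582
6 0.403 0.199 90.420
7 0.238 0.069 92.094
final: 92.094 0.687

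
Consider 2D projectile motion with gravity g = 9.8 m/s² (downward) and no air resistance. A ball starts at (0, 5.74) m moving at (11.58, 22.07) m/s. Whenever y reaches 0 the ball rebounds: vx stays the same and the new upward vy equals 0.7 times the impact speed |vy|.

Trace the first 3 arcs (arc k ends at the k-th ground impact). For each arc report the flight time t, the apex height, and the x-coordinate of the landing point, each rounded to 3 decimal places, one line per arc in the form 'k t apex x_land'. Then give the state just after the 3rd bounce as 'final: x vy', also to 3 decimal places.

1 4.751 30.591 55.013
2 3.498 14.990 95.520
3 2.449 7.345 123.876
final: 123.876 8.399

Arc 1: start y=5.740, vy=22.070 → t=4.751, apex=30.591, x_land=55.013, impact vy=-24.487
  bounce: vy ← 0.7·24.487 = 17.141
Arc 2: start y=0.000, vy=17.141 → t=3.498, apex=14.990, x_land=95.520, impact vy=-17.141
  bounce: vy ← 0.7·17.141 = 11.998
Arc 3: start y=0.000, vy=11.998 → t=2.449, apex=7.345, x_land=123.876, impact vy=-11.998
  bounce: vy ← 0.7·11.998 = 8.399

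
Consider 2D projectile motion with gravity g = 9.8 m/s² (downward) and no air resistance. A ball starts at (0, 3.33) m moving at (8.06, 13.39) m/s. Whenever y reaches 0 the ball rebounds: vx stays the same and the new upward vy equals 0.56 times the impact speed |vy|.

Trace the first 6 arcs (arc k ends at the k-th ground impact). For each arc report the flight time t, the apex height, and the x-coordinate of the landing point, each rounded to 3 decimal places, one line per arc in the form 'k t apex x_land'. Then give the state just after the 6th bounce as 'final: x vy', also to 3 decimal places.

1 2.962 12.478 23.874
2 1.787 3.913 38.280
3 1.001 1.227 46.347
4 0.560 0.385 50.864
5 0.314 0.121 53.394
6 0.176 0.038 54.810
final: 54.810 0.482

Arc 1: start y=3.330, vy=13.390 → t=2.962, apex=12.478, x_land=23.874, impact vy=-15.638
  bounce: vy ← 0.56·15.638 = 8.758
Arc 2: start y=0.000, vy=8.758 → t=1.787, apex=3.913, x_land=38.280, impact vy=-8.758
  bounce: vy ← 0.56·8.758 = 4.904
Arc 3: start y=0.000, vy=4.904 → t=1.001, apex=1.227, x_land=46.347, impact vy=-4.904
  bounce: vy ← 0.56·4.904 = 2.746
Arc 4: start y=0.000, vy=2.746 → t=0.560, apex=0.385, x_land=50.864, impact vy=-2.746
  bounce: vy ← 0.56·2.746 = 1.538
Arc 5: start y=0.000, vy=1.538 → t=0.314, apex=0.121, x_land=53.394, impact vy=-1.538
  bounce: vy ← 0.56·1.538 = 0.861
Arc 6: start y=0.000, vy=0.861 → t=0.176, apex=0.038, x_land=54.810, impact vy=-0.861
  bounce: vy ← 0.56·0.861 = 0.482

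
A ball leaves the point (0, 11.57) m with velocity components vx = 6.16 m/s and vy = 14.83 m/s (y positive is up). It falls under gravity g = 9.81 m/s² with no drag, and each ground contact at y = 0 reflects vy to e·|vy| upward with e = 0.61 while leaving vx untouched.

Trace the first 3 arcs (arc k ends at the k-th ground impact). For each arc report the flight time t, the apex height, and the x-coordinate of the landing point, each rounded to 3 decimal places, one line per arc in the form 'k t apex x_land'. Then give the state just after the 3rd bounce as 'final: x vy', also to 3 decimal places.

1 3.667 22.779 22.587
2 2.629 8.476 38.783
3 1.604 3.154 48.662
final: 48.662 4.799

Arc 1: start y=11.570, vy=14.830 → t=3.667, apex=22.779, x_land=22.587, impact vy=-21.141
  bounce: vy ← 0.61·21.141 = 12.896
Arc 2: start y=0.000, vy=12.896 → t=2.629, apex=8.476, x_land=38.783, impact vy=-12.896
  bounce: vy ← 0.61·12.896 = 7.866
Arc 3: start y=0.000, vy=7.866 → t=1.604, apex=3.154, x_land=48.662, impact vy=-7.866
  bounce: vy ← 0.61·7.866 = 4.799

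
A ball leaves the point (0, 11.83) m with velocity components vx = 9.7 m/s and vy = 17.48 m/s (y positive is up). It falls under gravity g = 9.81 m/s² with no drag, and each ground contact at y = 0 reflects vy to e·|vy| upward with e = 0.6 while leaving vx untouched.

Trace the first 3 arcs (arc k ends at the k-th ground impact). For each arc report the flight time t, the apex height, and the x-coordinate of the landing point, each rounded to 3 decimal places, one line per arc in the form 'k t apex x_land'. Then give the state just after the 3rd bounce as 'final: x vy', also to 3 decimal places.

1 4.146 27.403 40.211
2 2.836 9.865 67.724
3 1.702 3.551 84.232
final: 84.232 5.008

Arc 1: start y=11.830, vy=17.480 → t=4.146, apex=27.403, x_land=40.211, impact vy=-23.187
  bounce: vy ← 0.6·23.187 = 13.912
Arc 2: start y=0.000, vy=13.912 → t=2.836, apex=9.865, x_land=67.724, impact vy=-13.912
  bounce: vy ← 0.6·13.912 = 8.347
Arc 3: start y=0.000, vy=8.347 → t=1.702, apex=3.551, x_land=84.232, impact vy=-8.347
  bounce: vy ← 0.6·8.347 = 5.008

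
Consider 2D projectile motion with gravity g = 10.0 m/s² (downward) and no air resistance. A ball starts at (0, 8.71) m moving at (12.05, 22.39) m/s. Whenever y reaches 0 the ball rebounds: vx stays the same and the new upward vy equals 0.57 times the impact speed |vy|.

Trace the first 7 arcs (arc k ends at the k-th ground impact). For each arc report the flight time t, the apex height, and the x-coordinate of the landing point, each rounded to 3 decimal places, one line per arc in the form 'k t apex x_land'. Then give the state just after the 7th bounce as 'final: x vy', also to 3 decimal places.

Arc 1: start y=8.710, vy=22.390 → t=4.838, apex=33.776, x_land=58.299, impact vy=-25.991
  bounce: vy ← 0.57·25.991 = 14.815
Arc 2: start y=0.000, vy=14.815 → t=2.963, apex=10.974, x_land=94.002, impact vy=-14.815
  bounce: vy ← 0.57·14.815 = 8.444
Arc 3: start y=0.000, vy=8.444 → t=1.689, apex=3.565, x_land=114.353, impact vy=-8.444
  bounce: vy ← 0.57·8.444 = 4.813
Arc 4: start y=0.000, vy=4.813 → t=0.963, apex=1.158, x_land=125.953, impact vy=-4.813
  bounce: vy ← 0.57·4.813 = 2.744
Arc 5: start y=0.000, vy=2.744 → t=0.549, apex=0.376, x_land=132.565, impact vy=-2.744
  bounce: vy ← 0.57·2.744 = 1.564
Arc 6: start y=0.000, vy=1.564 → t=0.313, apex=0.122, x_land=136.334, impact vy=-1.564
  bounce: vy ← 0.57·1.564 = 0.891
Arc 7: start y=0.000, vy=0.891 → t=0.178, apex=0.040, x_land=138.482, impact vy=-0.891
  bounce: vy ← 0.57·0.891 = 0.508

1 4.838 33.776 58.299
2 2.963 10.974 94.002
3 1.689 3.565 114.353
4 0.963 1.158 125.953
5 0.549 0.376 132.565
6 0.313 0.122 136.334
7 0.178 0.040 138.482
final: 138.482 0.508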